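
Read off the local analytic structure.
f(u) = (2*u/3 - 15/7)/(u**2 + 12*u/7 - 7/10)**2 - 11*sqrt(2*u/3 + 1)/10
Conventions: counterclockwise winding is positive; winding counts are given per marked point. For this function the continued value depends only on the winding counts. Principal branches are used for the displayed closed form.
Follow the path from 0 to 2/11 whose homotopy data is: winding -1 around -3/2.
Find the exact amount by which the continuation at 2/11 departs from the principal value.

Continued minus principal equals (1/15)*sqrt(1221).

The rational part is single-valued and drops out of the difference; each branch term changes only by its own monodromy.
(-11/10)*sqrt(1 - u/(-3/2)): winding -1 is odd, the square root flips sign, contributing -2*(-11/10)*sqrt(1 - (2/11)/(-3/2)) = -2*(-11/10)*sqrt(37/33) = (1/15)*sqrt(1221).
Summing the contributions at u = 2/11 gives (1/15)*sqrt(1221).


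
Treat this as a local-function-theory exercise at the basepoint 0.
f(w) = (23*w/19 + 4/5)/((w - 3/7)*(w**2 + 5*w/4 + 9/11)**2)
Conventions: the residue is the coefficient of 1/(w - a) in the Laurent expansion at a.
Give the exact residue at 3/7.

The residue is 582370096/1043976375.

At the order-1 pole 3/7 set g(w) = (w - (3/7))*f(w) = (23*w/19 + 4/5)/(w**2 + 5*w/4 + 9/11)**2.
Simple pole: residue = g(a) at a = 3/7, which is 582370096/1043976375.


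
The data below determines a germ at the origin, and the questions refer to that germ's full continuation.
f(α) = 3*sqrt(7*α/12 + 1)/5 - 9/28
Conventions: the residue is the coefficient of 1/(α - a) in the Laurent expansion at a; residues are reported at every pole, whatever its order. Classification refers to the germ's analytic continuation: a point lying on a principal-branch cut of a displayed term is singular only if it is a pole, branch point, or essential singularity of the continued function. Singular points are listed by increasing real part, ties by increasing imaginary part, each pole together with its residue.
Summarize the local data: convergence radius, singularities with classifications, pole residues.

Branch term (3/5)*sqrt(1 - α/(-12/7)): its argument vanishes at α = -12/7, a square-root branch point, modulus 12/7.
The radius of convergence is the smallest modulus among the singular points: 12/7.

Radius of convergence at 0: 12/7.
At -12/7: an algebraic (square-root) branch point.


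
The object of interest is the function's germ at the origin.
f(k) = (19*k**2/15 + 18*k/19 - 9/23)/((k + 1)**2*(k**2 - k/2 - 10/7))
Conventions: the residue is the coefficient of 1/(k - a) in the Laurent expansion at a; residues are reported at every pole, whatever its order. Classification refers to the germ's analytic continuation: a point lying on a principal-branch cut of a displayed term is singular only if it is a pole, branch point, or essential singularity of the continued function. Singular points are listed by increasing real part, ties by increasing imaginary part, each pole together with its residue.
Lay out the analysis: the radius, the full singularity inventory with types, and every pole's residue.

Denominator factor (k + 1)^2: pole of order 2 at -1, modulus 1.
Denominator factor (k**2 - k/2 - 10/7): discriminant 167/28, real irrational roots 1/4 + (1/28)*sqrt(1169) and 1/4 - (1/28)*sqrt(1169); poles of order 1, moduli 1/4 + (1/28)*sqrt(1169) and -1/4 + (1/28)*sqrt(1169).
The radius of convergence is the smallest modulus among the singular points: -1/4 + (1/28)*sqrt(1169).
At the order-2 pole -1 set g(k) = (k - (-1))^2*f(k) = (19*k**2/15 + 18*k/19 - 9/23)/(k**2 - k/2 - 10/7).
Order-2 pole: residue = g'(a); g'(-1) = -125608/2185, so the residue is -125608/2185.
The factor k**2 - k/2 - 10/7 splits as (k - a)(k - a') with a = 1/4 - (1/28)*sqrt(1169), a' = 1/4 + (1/28)*sqrt(1169). At the order-1 pole a set g(k) = (k - a)*f(k) = [(19*k**2/15 + 18*k/19 - 9/23)/(k + 1)**2] / (k - a').
Simple pole: residue = g(a) at a = 1/4 - (1/28)*sqrt(1169), which is 62804/2185 + (912238/1094685)*sqrt(1169).
The factor k**2 - k/2 - 10/7 splits as (k - a)(k - a') with a = 1/4 + (1/28)*sqrt(1169), a' = 1/4 - (1/28)*sqrt(1169). At the order-1 pole a set g(k) = (k - a)*f(k) = [(19*k**2/15 + 18*k/19 - 9/23)/(k + 1)**2] / (k - a').
Simple pole: residue = g(a) at a = 1/4 + (1/28)*sqrt(1169), which is 62804/2185 - (912238/1094685)*sqrt(1169).
List the singular points by increasing real part (a conjugate pair: the negative imaginary part first).

Radius of convergence at 0: -1/4 + (1/28)*sqrt(1169).
At -1: a pole of order 2; residue -125608/2185.
At 1/4 - (1/28)*sqrt(1169): a pole of order 1; residue 62804/2185 + (912238/1094685)*sqrt(1169).
At 1/4 + (1/28)*sqrt(1169): a pole of order 1; residue 62804/2185 - (912238/1094685)*sqrt(1169).


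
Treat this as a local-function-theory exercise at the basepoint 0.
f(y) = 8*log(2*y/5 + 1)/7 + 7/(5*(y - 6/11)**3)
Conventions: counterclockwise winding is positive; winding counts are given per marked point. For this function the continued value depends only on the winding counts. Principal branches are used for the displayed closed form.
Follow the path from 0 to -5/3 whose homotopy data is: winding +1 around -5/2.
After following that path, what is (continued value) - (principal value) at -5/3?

The rational part is single-valued and drops out of the difference; each branch term changes only by its own monodromy.
(8/7)*log(1 - y/(-5/2)): each positive loop around -5/2 adds 2*pi*i to the log, so winding +1 contributes (8/7)*(1)*2*pi*i = (16/7)*pi*i.
Summing the contributions at y = -5/3 gives (16/7)*pi*i.

Continued minus principal equals (16/7)*pi*i.


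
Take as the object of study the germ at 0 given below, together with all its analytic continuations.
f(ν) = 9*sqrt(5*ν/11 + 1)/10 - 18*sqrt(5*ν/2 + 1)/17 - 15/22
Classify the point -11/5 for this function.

The term (9/10)*sqrt(1 - ν/(-11/5)) has argument 1 - -11/5/(-11/5) = 0 at -11/5: a square-root (algebraic, two-sheeted) branch point; the remaining terms are analytic or single-valued there.

The point is an algebraic (square-root) branch point.


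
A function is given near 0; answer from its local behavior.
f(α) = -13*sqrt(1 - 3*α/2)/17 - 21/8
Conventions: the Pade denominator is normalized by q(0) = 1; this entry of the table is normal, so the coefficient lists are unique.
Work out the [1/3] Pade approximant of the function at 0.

The Pade approximant has numerator coefficients [-461/136, 2339147307/718169216]; denominator coefficients [1, -4180599/5280656, -186147/2640328, -307827/21122624].

Taylor coefficients needed (expand at 0): a_0 = -461/136, a_1 = 39/68, a_2 = 117/544, a_3 = 351/2176, a_4 = 5265/34816.
Write the denominator as Q(α) = 1 + q1*α + q2*α^2 + q3*α^3. Requiring Q*f - P = O(α^5) with deg P <= 1 kills the coefficients of α^2..α^4 in Q*f:
  α^2: a_2 + q1*a_1 + q2*a_0 = 0, i.e. 117/544 + (39/68)*q1 + (-461/136)*q2 = 0.
  α^3: a_3 + q1*a_2 + q2*a_1 + q3*a_0 = 0, i.e. 351/2176 + (117/544)*q1 + (39/68)*q2 + (-461/136)*q3 = 0.
  α^4: a_4 + q1*a_3 + q2*a_2 + q3*a_1 = 0, i.e. 5265/34816 + (351/2176)*q1 + (117/544)*q2 + (39/68)*q3 = 0.
Solving this linear system: q1 = -4180599/5280656, q2 = -186147/2640328, q3 = -307827/21122624.
The numerator is Q*f truncated at degree 1: P0 = a_0 = -461/136; P1 = a_1 + q1*a_0 = 2339147307/718169216.


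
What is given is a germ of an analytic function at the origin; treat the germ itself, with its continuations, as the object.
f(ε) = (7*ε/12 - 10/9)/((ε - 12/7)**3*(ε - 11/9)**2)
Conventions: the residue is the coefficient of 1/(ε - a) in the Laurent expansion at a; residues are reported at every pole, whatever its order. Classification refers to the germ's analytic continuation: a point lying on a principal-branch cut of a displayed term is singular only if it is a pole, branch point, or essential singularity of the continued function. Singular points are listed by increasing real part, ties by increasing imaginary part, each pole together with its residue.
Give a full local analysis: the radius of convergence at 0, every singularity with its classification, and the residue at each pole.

Denominator factor (ε - 12/7)^3: pole of order 3 at 12/7, modulus 12/7.
Denominator factor (ε - 11/9)^2: pole of order 2 at 11/9, modulus 11/9.
The radius of convergence is the smallest modulus among the singular points: 11/9.
At the order-2 pole 11/9 set g(ε) = (ε - (11/9))^2*f(ε) = (7*ε/12 - 10/9)/(ε - 12/7)**3.
Order-2 pole: residue = g'(a); g'(11/9) = 28588707/1847042, so the residue is 28588707/1847042.
At the order-3 pole 12/7 set g(ε) = (ε - (12/7))^3*f(ε) = (7*ε/12 - 10/9)/(ε - 11/9)**2.
Order-3 pole: residue = g''(a)/2; g''(12/7) = -28588707/923521, so the residue is -28588707/1847042.
List the singular points by increasing real part (a conjugate pair: the negative imaginary part first).

Radius of convergence at 0: 11/9.
At 11/9: a pole of order 2; residue 28588707/1847042.
At 12/7: a pole of order 3; residue -28588707/1847042.


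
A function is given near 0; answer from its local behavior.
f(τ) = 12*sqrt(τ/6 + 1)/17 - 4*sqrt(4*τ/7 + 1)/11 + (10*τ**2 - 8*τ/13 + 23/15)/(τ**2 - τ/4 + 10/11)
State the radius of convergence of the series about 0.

The radius of convergence is (1/11)*sqrt(110).

Denominator factor (τ**2 - τ/4 + 10/11): discriminant -629/176, complex-conjugate roots (1/8) + ((1/88)*sqrt(6919))*i and (1/8) - ((1/88)*sqrt(6919))*i; poles of order 1, moduli (1/11)*sqrt(110) and (1/11)*sqrt(110).
Branch term (12/17)*sqrt(1 - τ/(-6)): its argument vanishes at τ = -6, a square-root branch point, modulus 6.
Branch term (-4/11)*sqrt(1 - τ/(-7/4)): its argument vanishes at τ = -7/4, a square-root branch point, modulus 7/4.
The radius of convergence is the smallest modulus among the singular points: (1/11)*sqrt(110).


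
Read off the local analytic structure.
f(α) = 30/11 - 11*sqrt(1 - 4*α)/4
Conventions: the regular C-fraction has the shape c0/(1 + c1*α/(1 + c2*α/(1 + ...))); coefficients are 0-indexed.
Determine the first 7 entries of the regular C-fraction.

Taylor coefficients (expand at 0): a_0 = -1/44, a_1 = 11/2, a_2 = 11/2, a_3 = 11, a_4 = 55/2, a_5 = 77, a_6 = 231.
c0 = a_0 = -1/44. Peel one level at a time: if S = 1 + c*α/S' with S'(0) = 1, then c is the α-coefficient of S and S' = c*α/(S - 1).
S_1 = c0/f = 1 + (242)*α + (58806)*α^2 + ...; c1 = 242.
S_2 = c1*α/(S_1 - 1) = 1 + (-243)*α + (-1)*α^2 + ...; c2 = -243.
S_3 = c2*α/(S_2 - 1) = 1 + (-1/243)*α + (-485/59049)*α^2 + ...; c3 = -1/243.
S_4 = c3*α/(S_3 - 1) = 1 + (-485/243)*α + (-1)*α^2 + ...; c4 = -485/243.
S_5 = c4*α/(S_4 - 1) = 1 + (-243/485)*α + (-176661/235225)*α^2 + ...; c5 = -243/485.
S_6 = c5*α/(S_5 - 1) = 1 + (-727/485)*α + ...; c6 = -727/485.

The regular C-fraction coefficients are [-1/44, 242, -243, -1/243, -485/243, -243/485, -727/485].


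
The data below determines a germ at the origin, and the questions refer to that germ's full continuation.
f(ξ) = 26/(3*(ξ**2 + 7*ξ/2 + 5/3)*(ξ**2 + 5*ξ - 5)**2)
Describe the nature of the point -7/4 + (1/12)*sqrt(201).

The denominator factor ξ**2 + 7*ξ/2 + 5/3 vanishes at -7/4 + (1/12)*sqrt(201) and appears to the power 1; the numerator there equals 26/3, nonzero, and no other factor vanishes.
Hence a pole whose order is the multiplicity, 1.

The point is a pole of order 1.


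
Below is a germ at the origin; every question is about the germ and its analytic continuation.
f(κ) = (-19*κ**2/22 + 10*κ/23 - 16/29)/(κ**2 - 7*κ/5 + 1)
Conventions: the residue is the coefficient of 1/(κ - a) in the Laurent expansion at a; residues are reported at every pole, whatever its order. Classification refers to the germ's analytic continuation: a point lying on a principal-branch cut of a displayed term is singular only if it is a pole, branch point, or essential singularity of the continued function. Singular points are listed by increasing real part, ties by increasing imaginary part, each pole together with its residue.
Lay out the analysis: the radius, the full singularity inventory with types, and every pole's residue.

Denominator factor (κ**2 - 7*κ/5 + 1): discriminant -51/25, complex-conjugate roots (7/10) + ((1/10)*sqrt(51))*i and (7/10) - ((1/10)*sqrt(51))*i; poles of order 1, moduli 1 and 1.
The radius of convergence is the smallest modulus among the singular points: 1.
The factor κ**2 - 7*κ/5 + 1 splits as (κ - a)(κ - a') with a = (7/10) - ((1/10)*sqrt(51))*i, a' = (7/10) + ((1/10)*sqrt(51))*i. At the order-1 pole a set g(κ) = (κ - a)*f(κ) = [-19*κ**2/22 + 10*κ/23 - 16/29] / (κ - a').
Simple pole: residue = g(a) at a = (7/10) - ((1/10)*sqrt(51))*i, which is (-1959/5060) - ((9931/440220)*sqrt(51))*i.
The factor κ**2 - 7*κ/5 + 1 splits as (κ - a)(κ - a') with a = (7/10) + ((1/10)*sqrt(51))*i, a' = (7/10) - ((1/10)*sqrt(51))*i. At the order-1 pole a set g(κ) = (κ - a)*f(κ) = [-19*κ**2/22 + 10*κ/23 - 16/29] / (κ - a').
Simple pole: residue = g(a) at a = (7/10) + ((1/10)*sqrt(51))*i, which is (-1959/5060) + ((9931/440220)*sqrt(51))*i.
List the singular points by increasing real part (a conjugate pair: the negative imaginary part first).

Radius of convergence at 0: 1.
At (7/10) - ((1/10)*sqrt(51))*i: a pole of order 1; residue (-1959/5060) - ((9931/440220)*sqrt(51))*i.
At (7/10) + ((1/10)*sqrt(51))*i: a pole of order 1; residue (-1959/5060) + ((9931/440220)*sqrt(51))*i.


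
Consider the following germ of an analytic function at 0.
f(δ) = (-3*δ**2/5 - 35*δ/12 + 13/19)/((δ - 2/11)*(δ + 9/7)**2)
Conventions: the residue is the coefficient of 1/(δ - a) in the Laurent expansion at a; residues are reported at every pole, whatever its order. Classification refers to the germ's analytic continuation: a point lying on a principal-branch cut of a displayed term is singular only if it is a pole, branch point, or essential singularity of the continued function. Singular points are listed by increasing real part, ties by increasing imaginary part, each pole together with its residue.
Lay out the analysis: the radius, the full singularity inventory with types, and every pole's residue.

Denominator factor (δ - 2/11): pole of order 1 at 2/11, modulus 2/11.
Denominator factor (δ + 9/7)^2: pole of order 2 at -9/7, modulus 9/7.
The radius of convergence is the smallest modulus among the singular points: 2/11.
At the order-2 pole -9/7 set g(δ) = (δ - (-9/7))^2*f(δ) = (-3*δ**2/5 - 35*δ/12 + 13/19)/(δ - 2/11).
Order-2 pole: residue = g'(a); g'(-9/7) = -4820101/7278330, so the residue is -4820101/7278330.
At the order-1 pole 2/11 set g(δ) = (δ - (2/11))*f(δ) = (-3*δ**2/5 - 35*δ/12 + 13/19)/(δ + 9/7)**2.
Simple pole: residue = g(a) at a = 2/11, which is 453103/7278330.
List the singular points by increasing real part (a conjugate pair: the negative imaginary part first).

Radius of convergence at 0: 2/11.
At -9/7: a pole of order 2; residue -4820101/7278330.
At 2/11: a pole of order 1; residue 453103/7278330.


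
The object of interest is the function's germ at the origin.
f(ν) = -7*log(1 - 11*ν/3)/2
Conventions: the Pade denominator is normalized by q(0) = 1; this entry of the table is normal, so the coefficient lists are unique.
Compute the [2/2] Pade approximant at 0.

The Pade approximant has numerator coefficients [0, 77/6, -847/36]; denominator coefficients [1, -11/3, 121/54].

Taylor coefficients needed (expand at 0): a_0 = 0, a_1 = 77/6, a_2 = 847/36, a_3 = 9317/162, a_4 = 102487/648.
Write the denominator as Q(ν) = 1 + q1*ν + q2*ν^2. Requiring Q*f - P = O(ν^5) with deg P <= 2 kills the coefficients of ν^3..ν^4 in Q*f:
  ν^3: a_3 + q1*a_2 + q2*a_1 = 0, i.e. 9317/162 + (847/36)*q1 + (77/6)*q2 = 0.
  ν^4: a_4 + q1*a_3 + q2*a_2 = 0, i.e. 102487/648 + (9317/162)*q1 + (847/36)*q2 = 0.
Solving this linear system: q1 = -11/3, q2 = 121/54.
The numerator is Q*f truncated at degree 2: P0 = a_0 = 0; P1 = a_1 + q1*a_0 = 77/6; P2 = a_2 + q1*a_1 + q2*a_0 = -847/36.


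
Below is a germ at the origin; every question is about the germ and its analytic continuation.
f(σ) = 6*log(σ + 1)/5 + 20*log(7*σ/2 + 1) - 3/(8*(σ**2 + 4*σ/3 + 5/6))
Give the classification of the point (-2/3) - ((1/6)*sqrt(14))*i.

The point is a pole of order 1.

The denominator factor σ**2 + 4*σ/3 + 5/6 vanishes at (-2/3) - ((1/6)*sqrt(14))*i and appears to the power 1; the numerator there equals -3/8, nonzero, and no other factor vanishes.
The branch terms are analytic at this point.
Hence a pole whose order is the multiplicity, 1.


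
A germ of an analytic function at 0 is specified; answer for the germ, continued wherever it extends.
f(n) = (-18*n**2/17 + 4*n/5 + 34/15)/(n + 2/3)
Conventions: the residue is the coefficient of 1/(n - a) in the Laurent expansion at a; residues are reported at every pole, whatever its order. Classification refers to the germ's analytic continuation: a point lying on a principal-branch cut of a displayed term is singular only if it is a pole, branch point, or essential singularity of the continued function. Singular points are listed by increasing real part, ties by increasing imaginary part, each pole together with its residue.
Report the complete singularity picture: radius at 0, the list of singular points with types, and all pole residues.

Denominator factor (n + 2/3): pole of order 1 at -2/3, modulus 2/3.
The radius of convergence is the smallest modulus among the singular points: 2/3.
At the order-1 pole -2/3 set g(n) = (n - (-2/3))*f(n) = -18*n**2/17 + 4*n/5 + 34/15.
Simple pole: residue = g(a) at a = -2/3, which is 322/255.

Radius of convergence at 0: 2/3.
At -2/3: a pole of order 1; residue 322/255.


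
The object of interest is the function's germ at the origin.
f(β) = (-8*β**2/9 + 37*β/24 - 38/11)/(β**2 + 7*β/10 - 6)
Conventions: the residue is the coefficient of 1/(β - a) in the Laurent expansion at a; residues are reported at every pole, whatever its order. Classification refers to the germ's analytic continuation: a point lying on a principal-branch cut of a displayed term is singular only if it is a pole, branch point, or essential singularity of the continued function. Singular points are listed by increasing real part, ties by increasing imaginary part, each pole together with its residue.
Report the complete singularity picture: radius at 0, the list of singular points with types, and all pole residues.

Denominator factor (β**2 + 7*β/10 - 6): discriminant 2449/100, real irrational roots -7/20 + (1/20)*sqrt(2449) and -7/20 - (1/20)*sqrt(2449); poles of order 1, moduli -7/20 + (1/20)*sqrt(2449) and 7/20 + (1/20)*sqrt(2449).
The radius of convergence is the smallest modulus among the singular points: -7/20 + (1/20)*sqrt(2449).
The factor β**2 + 7*β/10 - 6 splits as (β - a)(β - a') with a = -7/20 - (1/20)*sqrt(2449), a' = -7/20 + (1/20)*sqrt(2449). At the order-1 pole a set g(β) = (β - a)*f(β) = [-8*β**2/9 + 37*β/24 - 38/11] / (β - a').
Simple pole: residue = g(a) at a = -7/20 - (1/20)*sqrt(2449), which is 779/720 + (755983/19396080)*sqrt(2449).
The factor β**2 + 7*β/10 - 6 splits as (β - a)(β - a') with a = -7/20 + (1/20)*sqrt(2449), a' = -7/20 - (1/20)*sqrt(2449). At the order-1 pole a set g(β) = (β - a)*f(β) = [-8*β**2/9 + 37*β/24 - 38/11] / (β - a').
Simple pole: residue = g(a) at a = -7/20 + (1/20)*sqrt(2449), which is 779/720 - (755983/19396080)*sqrt(2449).
List the singular points by increasing real part (a conjugate pair: the negative imaginary part first).

Radius of convergence at 0: -7/20 + (1/20)*sqrt(2449).
At -7/20 - (1/20)*sqrt(2449): a pole of order 1; residue 779/720 + (755983/19396080)*sqrt(2449).
At -7/20 + (1/20)*sqrt(2449): a pole of order 1; residue 779/720 - (755983/19396080)*sqrt(2449).


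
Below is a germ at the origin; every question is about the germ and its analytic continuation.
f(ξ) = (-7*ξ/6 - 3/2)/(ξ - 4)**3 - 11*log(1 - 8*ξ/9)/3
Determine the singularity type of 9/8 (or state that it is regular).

The point is a logarithmic branch point.

The term (-11/3)*log(1 - ξ/(9/8)) has argument 1 - 9/8/(9/8) = 0 at 9/8: a logarithmic (infinitely-sheeted) branch point; the remaining terms are analytic or single-valued there.


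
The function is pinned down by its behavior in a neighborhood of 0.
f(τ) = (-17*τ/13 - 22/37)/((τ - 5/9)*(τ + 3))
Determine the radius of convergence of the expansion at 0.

The radius of convergence is 5/9.

Denominator factor (τ - 5/9): pole of order 1 at 5/9, modulus 5/9.
Denominator factor (τ + 3): pole of order 1 at -3, modulus 3.
The radius of convergence is the smallest modulus among the singular points: 5/9.


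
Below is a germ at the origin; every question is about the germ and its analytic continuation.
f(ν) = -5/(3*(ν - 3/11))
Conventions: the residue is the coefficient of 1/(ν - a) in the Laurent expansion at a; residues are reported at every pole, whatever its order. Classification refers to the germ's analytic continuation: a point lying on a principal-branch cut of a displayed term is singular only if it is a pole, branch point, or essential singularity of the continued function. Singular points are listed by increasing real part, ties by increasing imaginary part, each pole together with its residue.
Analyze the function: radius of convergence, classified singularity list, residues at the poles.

Radius of convergence at 0: 3/11.
At 3/11: a pole of order 1; residue -5/3.

Denominator factor (ν - 3/11): pole of order 1 at 3/11, modulus 3/11.
The radius of convergence is the smallest modulus among the singular points: 3/11.
At the order-1 pole 3/11 set g(ν) = (ν - (3/11))*f(ν) = -5/3.
Simple pole: residue = g(a) at a = 3/11, which is -5/3.


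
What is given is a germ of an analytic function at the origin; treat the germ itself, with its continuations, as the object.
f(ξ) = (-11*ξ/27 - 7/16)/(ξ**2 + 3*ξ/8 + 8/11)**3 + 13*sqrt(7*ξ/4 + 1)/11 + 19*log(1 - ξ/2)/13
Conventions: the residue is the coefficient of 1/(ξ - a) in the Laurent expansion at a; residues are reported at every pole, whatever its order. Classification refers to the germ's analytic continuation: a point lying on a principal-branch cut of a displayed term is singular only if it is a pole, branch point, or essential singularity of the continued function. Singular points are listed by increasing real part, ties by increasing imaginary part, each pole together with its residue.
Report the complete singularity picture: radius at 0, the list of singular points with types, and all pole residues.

Radius of convergence at 0: 4/7.
At -4/7: an algebraic (square-root) branch point.
At (-3/16) - ((1/176)*sqrt(21439))*i: a pole of order 3; residue -((25772032/22210420047)*sqrt(21439))*i.
At (-3/16) + ((1/176)*sqrt(21439))*i: a pole of order 3; residue ((25772032/22210420047)*sqrt(21439))*i.
At 2: a logarithmic branch point.

Denominator factor (ξ**2 + 3*ξ/8 + 8/11)^3: discriminant -1949/704, complex-conjugate roots (-3/16) + ((1/176)*sqrt(21439))*i and (-3/16) - ((1/176)*sqrt(21439))*i; poles of order 3, moduli (2/11)*sqrt(22) and (2/11)*sqrt(22).
Branch term (19/13)*log(1 - ξ/(2)): its argument vanishes at ξ = 2, a logarithmic branch point, modulus 2.
Branch term (13/11)*sqrt(1 - ξ/(-4/7)): its argument vanishes at ξ = -4/7, a square-root branch point, modulus 4/7.
The radius of convergence is the smallest modulus among the singular points: 4/7.
The branch terms are analytic at (-3/16) - ((1/176)*sqrt(21439))*i and contribute nothing to the residue; only the rational part matters.
The factor ξ**2 + 3*ξ/8 + 8/11 splits as (ξ - a)(ξ - a') with a = (-3/16) - ((1/176)*sqrt(21439))*i, a' = (-3/16) + ((1/176)*sqrt(21439))*i. At the order-3 pole a set g(ξ) = (ξ - a)^3*(rational part) = [-11*ξ/27 - 7/16] / (ξ - a')^3.
Order-3 pole: residue = g''(a)/2; g''((-3/16) - ((1/176)*sqrt(21439))*i) = -((51544064/22210420047)*sqrt(21439))*i, so the residue is -((25772032/22210420047)*sqrt(21439))*i.
The branch terms are analytic at (-3/16) + ((1/176)*sqrt(21439))*i and contribute nothing to the residue; only the rational part matters.
The factor ξ**2 + 3*ξ/8 + 8/11 splits as (ξ - a)(ξ - a') with a = (-3/16) + ((1/176)*sqrt(21439))*i, a' = (-3/16) - ((1/176)*sqrt(21439))*i. At the order-3 pole a set g(ξ) = (ξ - a)^3*(rational part) = [-11*ξ/27 - 7/16] / (ξ - a')^3.
Order-3 pole: residue = g''(a)/2; g''((-3/16) + ((1/176)*sqrt(21439))*i) = ((51544064/22210420047)*sqrt(21439))*i, so the residue is ((25772032/22210420047)*sqrt(21439))*i.
List the singular points by increasing real part (a conjugate pair: the negative imaginary part first).


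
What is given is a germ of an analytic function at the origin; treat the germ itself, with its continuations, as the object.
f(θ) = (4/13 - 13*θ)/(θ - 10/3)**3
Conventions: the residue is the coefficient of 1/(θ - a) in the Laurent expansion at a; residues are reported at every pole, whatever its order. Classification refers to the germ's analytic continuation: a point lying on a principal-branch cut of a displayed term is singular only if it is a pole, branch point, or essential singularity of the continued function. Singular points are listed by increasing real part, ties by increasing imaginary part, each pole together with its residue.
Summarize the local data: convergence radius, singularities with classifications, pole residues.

Denominator factor (θ - 10/3)^3: pole of order 3 at 10/3, modulus 10/3.
The radius of convergence is the smallest modulus among the singular points: 10/3.
At the order-3 pole 10/3 set g(θ) = (θ - (10/3))^3*f(θ) = 4/13 - 13*θ.
Order-3 pole: residue = g''(a)/2; g''(10/3) = 0, so the residue is 0.

Radius of convergence at 0: 10/3.
At 10/3: a pole of order 3; residue 0.


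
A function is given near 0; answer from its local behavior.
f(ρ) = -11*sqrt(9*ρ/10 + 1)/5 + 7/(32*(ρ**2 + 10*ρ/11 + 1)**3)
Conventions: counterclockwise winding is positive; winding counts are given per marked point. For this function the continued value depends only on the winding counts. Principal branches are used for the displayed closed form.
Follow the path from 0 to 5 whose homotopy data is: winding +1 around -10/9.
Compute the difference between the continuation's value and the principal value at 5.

The rational part is single-valued and drops out of the difference; each branch term changes only by its own monodromy.
(-11/5)*sqrt(1 - ρ/(-10/9)): winding +1 is odd, the square root flips sign, contributing -2*(-11/5)*sqrt(1 - (5)/(-10/9)) = -2*(-11/5)*sqrt(11/2) = (11/5)*sqrt(22).
Summing the contributions at ρ = 5 gives (11/5)*sqrt(22).

Continued minus principal equals (11/5)*sqrt(22).


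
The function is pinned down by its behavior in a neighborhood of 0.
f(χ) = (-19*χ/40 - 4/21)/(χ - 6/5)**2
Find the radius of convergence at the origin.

The radius of convergence is 6/5.

Denominator factor (χ - 6/5)^2: pole of order 2 at 6/5, modulus 6/5.
The radius of convergence is the smallest modulus among the singular points: 6/5.


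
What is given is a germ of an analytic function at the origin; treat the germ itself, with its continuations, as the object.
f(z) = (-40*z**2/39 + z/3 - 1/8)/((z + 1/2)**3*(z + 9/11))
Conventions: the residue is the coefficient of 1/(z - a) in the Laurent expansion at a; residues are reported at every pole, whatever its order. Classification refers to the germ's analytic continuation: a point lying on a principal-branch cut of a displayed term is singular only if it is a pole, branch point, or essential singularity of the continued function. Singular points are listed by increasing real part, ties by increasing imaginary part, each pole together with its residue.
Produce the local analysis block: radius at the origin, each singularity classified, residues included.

Denominator factor (z + 9/11): pole of order 1 at -9/11, modulus 9/11.
Denominator factor (z + 1/2)^3: pole of order 3 at -1/2, modulus 1/2.
The radius of convergence is the smallest modulus among the singular points: 1/2.
At the order-1 pole -9/11 set g(z) = (z - (-9/11))*f(z) = (-40*z**2/39 + z/3 - 1/8)/(z + 1/2)**3.
Simple pole: residue = g(a) at a = -9/11, which is 150095/4459.
At the order-3 pole -1/2 set g(z) = (z - (-1/2))^3*f(z) = (-40*z**2/39 + z/3 - 1/8)/(z + 9/11).
Order-3 pole: residue = g''(a)/2; g''(-1/2) = -300190/4459, so the residue is -150095/4459.
List the singular points by increasing real part (a conjugate pair: the negative imaginary part first).

Radius of convergence at 0: 1/2.
At -9/11: a pole of order 1; residue 150095/4459.
At -1/2: a pole of order 3; residue -150095/4459.


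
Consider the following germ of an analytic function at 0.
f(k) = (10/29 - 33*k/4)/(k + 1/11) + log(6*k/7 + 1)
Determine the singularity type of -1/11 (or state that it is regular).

The denominator factor k + 1/11 vanishes at -1/11 and appears to the power 1; the numerator there equals 127/116, nonzero, and no other factor vanishes.
The branch terms are analytic at this point.
Hence a pole whose order is the multiplicity, 1.

The point is a pole of order 1.


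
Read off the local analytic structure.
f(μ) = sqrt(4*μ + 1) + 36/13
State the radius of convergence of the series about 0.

Branch term (1)*sqrt(1 - μ/(-1/4)): its argument vanishes at μ = -1/4, a square-root branch point, modulus 1/4.
The radius of convergence is the smallest modulus among the singular points: 1/4.

The radius of convergence is 1/4.


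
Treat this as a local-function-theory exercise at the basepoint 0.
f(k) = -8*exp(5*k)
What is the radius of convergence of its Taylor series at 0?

The factor exp(5*k) is entire and contributes no finite singular point.
The polynomial part has no poles.
No finite singular points: the Taylor series at 0 converges everywhere.

The radius of convergence is infinite.


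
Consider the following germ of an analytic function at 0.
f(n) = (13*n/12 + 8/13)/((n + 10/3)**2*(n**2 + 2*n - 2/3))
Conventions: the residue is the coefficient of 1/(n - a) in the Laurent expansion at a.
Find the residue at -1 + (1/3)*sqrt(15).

The factor n**2 + 2*n - 2/3 splits as (n - a)(n - a') with a = -1 + (1/3)*sqrt(15), a' = -1 - (1/3)*sqrt(15). At the order-1 pole a set g(n) = (n - a)*f(n) = [(13*n/12 + 8/13)/(n + 10/3)**2] / (n - a').
Simple pole: residue = g(a) at a = -1 + (1/3)*sqrt(15), which is 20823/60112 - (24753/300560)*sqrt(15).

The residue is 20823/60112 - (24753/300560)*sqrt(15).


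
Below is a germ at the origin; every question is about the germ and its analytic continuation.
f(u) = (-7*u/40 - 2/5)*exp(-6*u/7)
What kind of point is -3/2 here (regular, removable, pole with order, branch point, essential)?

There is no denominator, hence no pole anywhere.
The factor exp(-6*u/7) is entire.
So the germ continues analytically to -3/2.

The point is a regular point.


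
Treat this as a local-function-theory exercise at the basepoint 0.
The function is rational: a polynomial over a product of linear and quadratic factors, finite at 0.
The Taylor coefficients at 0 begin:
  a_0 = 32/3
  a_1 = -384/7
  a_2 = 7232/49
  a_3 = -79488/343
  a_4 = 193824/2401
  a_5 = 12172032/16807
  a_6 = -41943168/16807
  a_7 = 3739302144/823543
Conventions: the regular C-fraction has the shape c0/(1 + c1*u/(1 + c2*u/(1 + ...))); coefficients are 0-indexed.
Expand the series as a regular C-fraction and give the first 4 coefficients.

Taylor coefficients (read off): a_0 = 32/3, a_1 = -384/7, a_2 = 7232/49, a_3 = -79488/343.
c0 = a_0 = 32/3. Peel one level at a time: if S = 1 + c*u/S' with S'(0) = 1, then c is the u-coefficient of S and S' = c*u/(S - 1).
S_1 = c0/f = 1 + (36/7)*u + (618/49)*u^2 + ...; c1 = 36/7.
S_2 = c1*u/(S_1 - 1) = 1 + (-103/42)*u + (5317/1764)*u^2 + ...; c2 = -103/42.
S_3 = c2*u/(S_2 - 1) = 1 + (5317/4326)*u + ...; c3 = 5317/4326.

The regular C-fraction coefficients are [32/3, 36/7, -103/42, 5317/4326].


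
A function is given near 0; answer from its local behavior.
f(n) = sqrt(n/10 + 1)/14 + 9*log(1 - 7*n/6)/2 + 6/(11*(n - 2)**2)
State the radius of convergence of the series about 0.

Denominator factor (n - 2)^2: pole of order 2 at 2, modulus 2.
Branch term (9/2)*log(1 - n/(6/7)): its argument vanishes at n = 6/7, a logarithmic branch point, modulus 6/7.
Branch term (1/14)*sqrt(1 - n/(-10)): its argument vanishes at n = -10, a square-root branch point, modulus 10.
The radius of convergence is the smallest modulus among the singular points: 6/7.

The radius of convergence is 6/7.


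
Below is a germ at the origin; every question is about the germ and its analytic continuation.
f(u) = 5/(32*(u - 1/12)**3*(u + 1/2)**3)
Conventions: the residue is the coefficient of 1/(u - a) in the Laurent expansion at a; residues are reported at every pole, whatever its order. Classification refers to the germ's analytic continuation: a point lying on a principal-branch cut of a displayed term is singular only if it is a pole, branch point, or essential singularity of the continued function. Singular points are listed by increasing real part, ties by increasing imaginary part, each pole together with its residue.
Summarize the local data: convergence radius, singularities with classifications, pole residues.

Denominator factor (u + 1/2)^3: pole of order 3 at -1/2, modulus 1/2.
Denominator factor (u - 1/12)^3: pole of order 3 at 1/12, modulus 1/12.
The radius of convergence is the smallest modulus among the singular points: 1/12.
At the order-3 pole -1/2 set g(u) = (u - (-1/2))^3*f(u) = 5/(32*(u - 1/12)**3).
Order-3 pole: residue = g''(a)/2; g''(-1/2) = -466560/16807, so the residue is -233280/16807.
At the order-3 pole 1/12 set g(u) = (u - (1/12))^3*f(u) = 5/(32*(u + 1/2)**3).
Order-3 pole: residue = g''(a)/2; g''(1/12) = 466560/16807, so the residue is 233280/16807.
List the singular points by increasing real part (a conjugate pair: the negative imaginary part first).

Radius of convergence at 0: 1/12.
At -1/2: a pole of order 3; residue -233280/16807.
At 1/12: a pole of order 3; residue 233280/16807.


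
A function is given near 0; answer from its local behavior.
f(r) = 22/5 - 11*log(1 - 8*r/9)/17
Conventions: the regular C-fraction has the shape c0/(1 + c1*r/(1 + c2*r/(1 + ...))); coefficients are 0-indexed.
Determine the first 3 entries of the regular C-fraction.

The regular C-fraction coefficients are [22/5, -20/153, -16/51].

Taylor coefficients (expand at 0): a_0 = 22/5, a_1 = 88/153, a_2 = 352/1377.
c0 = a_0 = 22/5. Peel one level at a time: if S = 1 + c*r/S' with S'(0) = 1, then c is the r-coefficient of S and S' = c*r/(S - 1).
S_1 = c0/f = 1 + (-20/153)*r + (-320/7803)*r^2 + ...; c1 = -20/153.
S_2 = c1*r/(S_1 - 1) = 1 + (-16/51)*r + ...; c2 = -16/51.


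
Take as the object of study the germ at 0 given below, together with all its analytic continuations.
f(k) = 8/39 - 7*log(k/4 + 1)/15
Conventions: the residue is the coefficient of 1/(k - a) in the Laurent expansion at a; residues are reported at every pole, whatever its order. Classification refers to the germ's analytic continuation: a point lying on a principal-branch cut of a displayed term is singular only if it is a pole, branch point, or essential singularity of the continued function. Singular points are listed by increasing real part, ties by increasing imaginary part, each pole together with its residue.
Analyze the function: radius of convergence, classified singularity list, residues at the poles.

Radius of convergence at 0: 4.
At -4: a logarithmic branch point.

Branch term (-7/15)*log(1 - k/(-4)): its argument vanishes at k = -4, a logarithmic branch point, modulus 4.
The radius of convergence is the smallest modulus among the singular points: 4.


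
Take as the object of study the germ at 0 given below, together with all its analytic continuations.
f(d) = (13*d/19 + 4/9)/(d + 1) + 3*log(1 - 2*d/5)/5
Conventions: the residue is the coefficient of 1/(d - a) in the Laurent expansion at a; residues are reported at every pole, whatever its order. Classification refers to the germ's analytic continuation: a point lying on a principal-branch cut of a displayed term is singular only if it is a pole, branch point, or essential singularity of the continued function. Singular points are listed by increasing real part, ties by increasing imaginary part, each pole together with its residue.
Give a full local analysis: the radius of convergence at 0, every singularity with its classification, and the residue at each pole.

Radius of convergence at 0: 1.
At -1: a pole of order 1; residue -41/171.
At 5/2: a logarithmic branch point.

Denominator factor (d + 1): pole of order 1 at -1, modulus 1.
Branch term (3/5)*log(1 - d/(5/2)): its argument vanishes at d = 5/2, a logarithmic branch point, modulus 5/2.
The radius of convergence is the smallest modulus among the singular points: 1.
The branch term is analytic at -1 and contributes nothing to the residue; only the rational part matters.
At the order-1 pole -1 set g(d) = (d - (-1))*(rational part) = 13*d/19 + 4/9.
Simple pole: residue = g(a) at a = -1, which is -41/171.
List the singular points by increasing real part (a conjugate pair: the negative imaginary part first).


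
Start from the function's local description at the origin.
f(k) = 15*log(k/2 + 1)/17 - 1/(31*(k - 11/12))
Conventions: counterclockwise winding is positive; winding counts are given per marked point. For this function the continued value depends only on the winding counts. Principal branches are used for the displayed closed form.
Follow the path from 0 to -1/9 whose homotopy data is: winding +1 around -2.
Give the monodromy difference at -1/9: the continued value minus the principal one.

Continued minus principal equals (30/17)*pi*i.

The rational part is single-valued and drops out of the difference; each branch term changes only by its own monodromy.
(15/17)*log(1 - k/(-2)): each positive loop around -2 adds 2*pi*i to the log, so winding +1 contributes (15/17)*(1)*2*pi*i = (30/17)*pi*i.
Summing the contributions at k = -1/9 gives (30/17)*pi*i.


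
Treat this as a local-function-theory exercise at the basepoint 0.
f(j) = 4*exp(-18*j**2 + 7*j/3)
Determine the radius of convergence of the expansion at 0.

The radius of convergence is infinite.

The factor exp(-18*j**2 + 7*j/3) is entire and contributes no finite singular point.
The polynomial part has no poles.
No finite singular points: the Taylor series at 0 converges everywhere.


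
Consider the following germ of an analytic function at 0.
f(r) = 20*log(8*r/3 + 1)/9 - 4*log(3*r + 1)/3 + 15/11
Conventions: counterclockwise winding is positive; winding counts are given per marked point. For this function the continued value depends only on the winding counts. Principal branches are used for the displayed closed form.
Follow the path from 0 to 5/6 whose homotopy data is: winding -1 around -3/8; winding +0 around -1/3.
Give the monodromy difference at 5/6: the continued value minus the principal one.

Continued minus principal equals -(40/9)*pi*i.

The rational part is single-valued and drops out of the difference; each branch term changes only by its own monodromy.
(20/9)*log(1 - r/(-3/8)): each positive loop around -3/8 adds 2*pi*i to the log, so winding -1 contributes (20/9)*(-1)*2*pi*i = -(40/9)*pi*i.
(-4/3)*log(1 - r/(-1/3)): winding 0 around -1/3, so this term returns to its principal value, contribution 0.
Summing the contributions at r = 5/6 gives -(40/9)*pi*i.


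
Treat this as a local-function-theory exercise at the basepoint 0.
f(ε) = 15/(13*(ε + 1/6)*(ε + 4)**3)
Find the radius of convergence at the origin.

The radius of convergence is 1/6.

Denominator factor (ε + 4)^3: pole of order 3 at -4, modulus 4.
Denominator factor (ε + 1/6): pole of order 1 at -1/6, modulus 1/6.
The radius of convergence is the smallest modulus among the singular points: 1/6.


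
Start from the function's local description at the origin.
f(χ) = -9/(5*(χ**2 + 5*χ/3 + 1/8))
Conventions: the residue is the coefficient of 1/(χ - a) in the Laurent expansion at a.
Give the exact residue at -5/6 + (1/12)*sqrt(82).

The factor χ**2 + 5*χ/3 + 1/8 splits as (χ - a)(χ - a') with a = -5/6 + (1/12)*sqrt(82), a' = -5/6 - (1/12)*sqrt(82). At the order-1 pole a set g(χ) = (χ - a)*f(χ) = [-9/5] / (χ - a').
Simple pole: residue = g(a) at a = -5/6 + (1/12)*sqrt(82), which is -(27/205)*sqrt(82).

The residue is -(27/205)*sqrt(82).


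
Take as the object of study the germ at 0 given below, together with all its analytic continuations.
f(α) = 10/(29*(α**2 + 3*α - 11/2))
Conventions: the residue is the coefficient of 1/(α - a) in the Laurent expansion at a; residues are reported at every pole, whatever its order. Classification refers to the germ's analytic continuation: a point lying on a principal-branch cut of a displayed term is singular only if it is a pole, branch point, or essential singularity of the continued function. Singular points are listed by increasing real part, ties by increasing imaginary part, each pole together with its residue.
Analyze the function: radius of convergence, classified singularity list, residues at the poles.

Denominator factor (α**2 + 3*α - 11/2): discriminant 31, real irrational roots -3/2 + (1/2)*sqrt(31) and -3/2 - (1/2)*sqrt(31); poles of order 1, moduli -3/2 + (1/2)*sqrt(31) and 3/2 + (1/2)*sqrt(31).
The radius of convergence is the smallest modulus among the singular points: -3/2 + (1/2)*sqrt(31).
The factor α**2 + 3*α - 11/2 splits as (α - a)(α - a') with a = -3/2 - (1/2)*sqrt(31), a' = -3/2 + (1/2)*sqrt(31). At the order-1 pole a set g(α) = (α - a)*f(α) = [10/29] / (α - a').
Simple pole: residue = g(a) at a = -3/2 - (1/2)*sqrt(31), which is -(10/899)*sqrt(31).
The factor α**2 + 3*α - 11/2 splits as (α - a)(α - a') with a = -3/2 + (1/2)*sqrt(31), a' = -3/2 - (1/2)*sqrt(31). At the order-1 pole a set g(α) = (α - a)*f(α) = [10/29] / (α - a').
Simple pole: residue = g(a) at a = -3/2 + (1/2)*sqrt(31), which is (10/899)*sqrt(31).
List the singular points by increasing real part (a conjugate pair: the negative imaginary part first).

Radius of convergence at 0: -3/2 + (1/2)*sqrt(31).
At -3/2 - (1/2)*sqrt(31): a pole of order 1; residue -(10/899)*sqrt(31).
At -3/2 + (1/2)*sqrt(31): a pole of order 1; residue (10/899)*sqrt(31).
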